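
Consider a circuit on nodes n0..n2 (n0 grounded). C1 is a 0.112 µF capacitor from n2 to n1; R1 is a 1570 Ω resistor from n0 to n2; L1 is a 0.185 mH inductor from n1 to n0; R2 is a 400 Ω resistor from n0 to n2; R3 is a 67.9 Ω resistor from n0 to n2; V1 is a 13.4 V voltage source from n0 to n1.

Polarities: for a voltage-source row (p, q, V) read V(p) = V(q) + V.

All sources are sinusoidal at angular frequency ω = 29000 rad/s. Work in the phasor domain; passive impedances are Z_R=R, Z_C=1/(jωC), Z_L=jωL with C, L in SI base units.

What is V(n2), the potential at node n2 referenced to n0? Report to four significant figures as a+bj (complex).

-0.4288-2.358j V

Apply KCL at each of the 2 non-ground nodes and solve the resulting linear system.
Node n1: branches {C1, L1, V1} → V_1 = -13.40+0.000j
Node n2: branches {C1, R1, R2, R3} → V_2 = -0.4288-2.358j
Source currents: i(V1)=-0.007660+2.456j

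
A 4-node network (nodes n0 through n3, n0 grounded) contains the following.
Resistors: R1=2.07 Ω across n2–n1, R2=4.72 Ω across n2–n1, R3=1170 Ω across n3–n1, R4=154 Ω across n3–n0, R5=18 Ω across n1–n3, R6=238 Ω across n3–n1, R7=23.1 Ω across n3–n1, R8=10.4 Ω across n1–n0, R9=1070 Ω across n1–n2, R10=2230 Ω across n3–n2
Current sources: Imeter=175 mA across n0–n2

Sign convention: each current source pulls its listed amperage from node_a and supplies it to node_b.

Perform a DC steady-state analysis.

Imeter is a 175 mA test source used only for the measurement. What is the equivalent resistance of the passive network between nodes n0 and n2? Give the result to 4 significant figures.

R_eq = 11.21 Ω

Element admittances at DC:
  Y(R1) = 0.4831 S between n2,n1
  Y(R2) = 0.2119 S between n2,n1
  Y(R3) = 0.0008547 S between n3,n1
  Y(R4) = 0.006494 S between n3,n0
  Y(R5) = 0.05556 S between n1,n3
  Y(R6) = 0.004202 S between n3,n1
  Y(R7) = 0.04329 S between n3,n1
  Y(R8) = 0.09615 S between n1,n0
  Y(R9) = 0.0009346 S between n1,n2
  Y(R10) = 0.0004484 S between n3,n2
  Imeter: injects 0.175 A into n2 (from n0)
Assemble and solve the 3×3 MNA system:
  V(n1)=1.711  V(n2)=1.962  V(n3)=1.612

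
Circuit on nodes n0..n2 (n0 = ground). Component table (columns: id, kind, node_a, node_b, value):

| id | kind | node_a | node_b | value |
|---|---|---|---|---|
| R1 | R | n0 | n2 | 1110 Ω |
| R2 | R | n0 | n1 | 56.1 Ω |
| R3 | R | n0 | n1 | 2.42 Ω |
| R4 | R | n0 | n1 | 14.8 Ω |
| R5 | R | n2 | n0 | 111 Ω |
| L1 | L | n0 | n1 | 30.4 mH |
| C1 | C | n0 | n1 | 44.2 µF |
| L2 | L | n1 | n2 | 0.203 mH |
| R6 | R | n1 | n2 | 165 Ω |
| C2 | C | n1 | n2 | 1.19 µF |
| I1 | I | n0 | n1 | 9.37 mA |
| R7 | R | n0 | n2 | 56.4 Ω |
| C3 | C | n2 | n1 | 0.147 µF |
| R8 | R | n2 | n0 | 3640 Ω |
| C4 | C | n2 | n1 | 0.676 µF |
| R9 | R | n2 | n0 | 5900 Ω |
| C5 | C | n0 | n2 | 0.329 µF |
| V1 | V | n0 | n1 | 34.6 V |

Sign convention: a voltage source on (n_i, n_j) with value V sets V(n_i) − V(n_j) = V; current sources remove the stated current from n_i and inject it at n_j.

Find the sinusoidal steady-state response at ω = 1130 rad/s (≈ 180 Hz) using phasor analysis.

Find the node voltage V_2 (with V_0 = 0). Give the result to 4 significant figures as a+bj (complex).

Apply KCL at each of the 2 non-ground nodes and solve the resulting linear system.
Node n1: branches {R2, R3, R4, L1, C1, L2, R6, C2, I1, C3, C4, V1} → V_1 = -34.60+0.000j
Node n2: branches {R1, R5, L2, R6, C2, R7, C3, R8, C4, R9, C5} → V_2 = -34.60+0.2230j
Source currents: i(V1)=-18.23-0.7275j

-34.60+0.2230j V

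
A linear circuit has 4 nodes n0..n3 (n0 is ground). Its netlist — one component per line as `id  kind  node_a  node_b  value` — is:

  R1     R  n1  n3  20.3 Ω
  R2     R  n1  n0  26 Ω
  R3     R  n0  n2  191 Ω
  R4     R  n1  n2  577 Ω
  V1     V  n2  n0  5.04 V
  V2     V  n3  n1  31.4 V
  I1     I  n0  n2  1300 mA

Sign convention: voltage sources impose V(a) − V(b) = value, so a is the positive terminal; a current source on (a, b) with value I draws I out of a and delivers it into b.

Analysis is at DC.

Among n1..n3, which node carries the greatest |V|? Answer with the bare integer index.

Element admittances at DC:
  Y(R1) = 0.04926 S between n1,n3
  Y(R2) = 0.03846 S between n1,n0
  Y(R3) = 0.005236 S between n0,n2
  Y(R4) = 0.001733 S between n1,n2
  V1: constraint V(n2)−V(n0) = 5.04
  V2: constraint V(n3)−V(n1) = 31.4
  I1: injects 1.3 A into n2 (from n0)
Assemble and solve the 5×5 MNA system:
  V(n1)=0.2173  V(n2)=5.040  V(n3)=31.62
  i(V1)=1.265  i(V2)=-1.547

3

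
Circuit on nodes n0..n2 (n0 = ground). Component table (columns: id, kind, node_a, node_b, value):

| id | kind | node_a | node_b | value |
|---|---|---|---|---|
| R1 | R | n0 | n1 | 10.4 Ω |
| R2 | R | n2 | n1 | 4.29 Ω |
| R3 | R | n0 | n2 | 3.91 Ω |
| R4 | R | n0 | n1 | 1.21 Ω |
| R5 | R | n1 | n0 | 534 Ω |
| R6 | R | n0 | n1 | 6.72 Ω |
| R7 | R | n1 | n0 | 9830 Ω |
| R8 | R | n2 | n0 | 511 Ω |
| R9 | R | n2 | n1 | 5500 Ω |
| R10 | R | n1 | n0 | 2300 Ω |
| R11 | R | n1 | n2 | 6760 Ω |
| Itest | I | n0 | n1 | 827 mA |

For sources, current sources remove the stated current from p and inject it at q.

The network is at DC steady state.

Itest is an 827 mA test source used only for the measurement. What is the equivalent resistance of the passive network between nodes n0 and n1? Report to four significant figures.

R_eq = 0.8359 Ω

Element admittances at DC:
  Y(R1) = 0.09615 S between n0,n1
  Y(R2) = 0.2331 S between n2,n1
  Y(R3) = 0.2558 S between n0,n2
  Y(R4) = 0.8264 S between n0,n1
  Y(R5) = 0.001873 S between n1,n0
  Y(R6) = 0.1488 S between n0,n1
  Y(R7) = 0.0001017 S between n1,n0
  Y(R8) = 0.001957 S between n2,n0
  Y(R9) = 0.0001818 S between n2,n1
  Y(R10) = 0.0004348 S between n1,n0
  Y(R11) = 0.0001479 S between n1,n2
  Itest: injects 0.827 A into n1 (from n0)
Assemble and solve the 2×2 MNA system:
  V(n1)=0.6913  V(n2)=0.3286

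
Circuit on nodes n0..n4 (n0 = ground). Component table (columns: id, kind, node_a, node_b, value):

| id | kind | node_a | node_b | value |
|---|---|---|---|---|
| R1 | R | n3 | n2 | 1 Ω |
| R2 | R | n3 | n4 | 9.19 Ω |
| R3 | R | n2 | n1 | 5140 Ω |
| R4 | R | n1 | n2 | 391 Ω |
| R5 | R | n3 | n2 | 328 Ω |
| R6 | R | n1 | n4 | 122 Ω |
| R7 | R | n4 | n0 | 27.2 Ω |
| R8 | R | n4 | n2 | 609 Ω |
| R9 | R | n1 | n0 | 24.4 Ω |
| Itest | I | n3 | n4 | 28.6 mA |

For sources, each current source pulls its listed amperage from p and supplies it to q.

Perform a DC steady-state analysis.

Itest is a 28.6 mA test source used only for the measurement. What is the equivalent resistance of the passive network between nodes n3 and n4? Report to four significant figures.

MNA unknowns: 4 node voltages V₁..V_4
R1: Y=1.000 on G[3,2]
R2: Y=0.1088 on G[3,4]
R3: Y=0.0001946 on G[2,1]
R4: Y=0.002558 on G[1,2]
R5: Y=0.003049 on G[3,2]
R6: Y=0.008197 on G[1,4]
R7: Y=0.03676 on G[4,0]
R8: Y=0.001642 on G[4,2]
R9: Y=0.04098 on G[1,0]
Itest: z[3]−=0.0286, z[4]+=0.0286
solve → V1=-0.01082, V2=-0.2401, V3=-0.2412, V4=0.01206

R_eq = 8.854 Ω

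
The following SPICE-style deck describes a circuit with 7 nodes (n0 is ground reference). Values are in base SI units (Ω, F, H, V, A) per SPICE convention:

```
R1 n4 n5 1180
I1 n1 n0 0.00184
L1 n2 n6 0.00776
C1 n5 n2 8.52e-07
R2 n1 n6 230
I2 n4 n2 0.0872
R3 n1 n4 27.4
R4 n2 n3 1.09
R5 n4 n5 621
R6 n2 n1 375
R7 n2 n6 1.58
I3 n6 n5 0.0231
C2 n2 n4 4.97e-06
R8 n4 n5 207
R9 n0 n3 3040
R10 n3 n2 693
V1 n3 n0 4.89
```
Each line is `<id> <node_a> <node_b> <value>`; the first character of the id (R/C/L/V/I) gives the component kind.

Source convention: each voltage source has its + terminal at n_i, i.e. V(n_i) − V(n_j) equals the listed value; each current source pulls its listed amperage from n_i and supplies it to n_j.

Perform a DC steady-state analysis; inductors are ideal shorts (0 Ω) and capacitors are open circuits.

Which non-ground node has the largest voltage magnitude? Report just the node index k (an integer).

MNA unknowns: 6 node voltages V₁..V_6 plus 2 source currents (L1, V1)
R1: Y=0.0008475 on G[4,5]
I1: z[1]−=0.00184, z[0]+=0.00184
L1: row V2−V6=0, i_L1 at 2,6
C1: Y=0.000 on G[5,2]
R2: Y=0.004348 on G[1,6]
I2: z[4]−=0.0872, z[2]+=0.0872
R3: Y=0.03650 on G[1,4]
R4: Y=0.9174 on G[2,3]
R5: Y=0.001610 on G[4,5]
R6: Y=0.002667 on G[2,1]
R7: Y=0.6329 on G[2,6]
I3: z[6]−=0.0231, z[5]+=0.0231
C2: Y=0.000 on G[2,4]
R8: Y=0.004831 on G[4,5]
R9: Y=0.0003289 on G[0,3]
R10: Y=0.001443 on G[3,2]
V1: row V3−V0=4.89, i_V1 at 3,0
solve → V1=-4.513, V2=4.888, V3=4.890, V4=-6.269, V5=-3.100, V6=4.888
aux → i_L1=0.06397, i_V1=-0.003449

4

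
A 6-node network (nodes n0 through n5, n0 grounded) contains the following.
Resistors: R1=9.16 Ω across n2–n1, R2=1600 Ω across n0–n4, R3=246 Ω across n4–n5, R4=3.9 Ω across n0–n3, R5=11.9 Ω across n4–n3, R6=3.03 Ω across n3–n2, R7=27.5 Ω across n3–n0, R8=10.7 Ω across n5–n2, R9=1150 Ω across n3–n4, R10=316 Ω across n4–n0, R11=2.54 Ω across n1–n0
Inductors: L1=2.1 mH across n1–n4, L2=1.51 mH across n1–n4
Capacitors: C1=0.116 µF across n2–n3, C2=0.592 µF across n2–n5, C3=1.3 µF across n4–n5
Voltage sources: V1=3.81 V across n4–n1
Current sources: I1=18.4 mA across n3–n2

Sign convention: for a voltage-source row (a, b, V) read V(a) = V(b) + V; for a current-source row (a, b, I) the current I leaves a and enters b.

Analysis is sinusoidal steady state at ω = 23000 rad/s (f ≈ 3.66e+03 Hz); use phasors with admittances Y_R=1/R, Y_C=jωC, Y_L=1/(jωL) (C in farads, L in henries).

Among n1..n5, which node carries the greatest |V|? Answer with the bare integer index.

4

Element admittances at ω=23000 rad/s:
  Y(R1) = 0.1092+0.000j S between n2,n1
  Y(R2) = 0.0006250+0.000j S between n0,n4
  Y(L1) = 0.000-0.02070j S between n1,n4
  Y(R3) = 0.004065+0.000j S between n4,n5
  Y(C1) = 0.000+0.002668j S between n2,n3
  Y(L2) = 0.000-0.02879j S between n1,n4
  Y(R4) = 0.2564+0.000j S between n0,n3
  Y(C2) = 0.000+0.01362j S between n2,n5
  Y(R5) = 0.08403+0.000j S between n4,n3
  Y(R6) = 0.3300+0.000j S between n3,n2
  Y(R7) = 0.03636+0.000j S between n3,n0
  Y(R8) = 0.09346+0.000j S between n5,n2
  Y(R9) = 0.0008696+0.000j S between n3,n4
  Y(C3) = 0.000+0.02990j S between n4,n5
  Y(R10) = 0.003165+0.000j S between n4,n0
  Y(R11) = 0.3937+0.000j S between n1,n0
  V1: constraint V(n4)−V(n1) = 3.81
  I1: injects 0.0184 A into n2 (from n3)
Assemble and solve the 6×6 MNA system:
  V(n1)=-0.4672-0.06439j  V(n2)=0.4511+0.2051j  V(n3)=0.5850+0.08742j  V(n4)=3.343-0.06439j  V(n5)=0.9463+0.8595j
  i(V1)=-0.2842+0.1338j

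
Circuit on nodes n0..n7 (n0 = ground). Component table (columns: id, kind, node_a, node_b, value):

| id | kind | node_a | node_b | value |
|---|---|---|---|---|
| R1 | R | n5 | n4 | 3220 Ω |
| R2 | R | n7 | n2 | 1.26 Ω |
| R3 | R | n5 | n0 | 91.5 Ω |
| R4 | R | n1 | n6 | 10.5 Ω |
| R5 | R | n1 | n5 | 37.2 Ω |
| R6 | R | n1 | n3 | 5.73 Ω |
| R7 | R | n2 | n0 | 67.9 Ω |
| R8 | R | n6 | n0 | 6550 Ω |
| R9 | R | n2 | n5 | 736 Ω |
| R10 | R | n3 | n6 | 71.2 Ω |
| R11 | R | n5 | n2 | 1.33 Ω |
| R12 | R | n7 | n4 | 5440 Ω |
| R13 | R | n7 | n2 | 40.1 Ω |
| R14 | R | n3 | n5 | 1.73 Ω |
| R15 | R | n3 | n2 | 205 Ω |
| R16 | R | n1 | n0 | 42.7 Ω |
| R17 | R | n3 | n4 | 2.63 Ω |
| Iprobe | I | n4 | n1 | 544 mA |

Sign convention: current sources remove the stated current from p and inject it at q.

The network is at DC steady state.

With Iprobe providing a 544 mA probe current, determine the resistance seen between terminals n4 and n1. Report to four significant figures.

Apply KCL at each of the 7 non-ground nodes and solve the resulting linear system.
Node n1: branches {R4, R5, R6, R16, Iprobe} → V_1 = 1.185
Node n2: branches {R2, R7, R9, R11, R13, R15} → V_2 = -1.079
Node n3: branches {R6, R10, R14, R15, R17} → V_3 = -1.250
Node n4: branches {R1, R12, R17, Iprobe} → V_4 = -2.678
Node n5: branches {R1, R3, R5, R9, R11, R14} → V_5 = -1.098
Node n6: branches {R4, R8, R10} → V_6 = 0.8710
Node n7: branches {R2, R12, R13} → V_7 = -1.079

R_eq = 7.102 Ω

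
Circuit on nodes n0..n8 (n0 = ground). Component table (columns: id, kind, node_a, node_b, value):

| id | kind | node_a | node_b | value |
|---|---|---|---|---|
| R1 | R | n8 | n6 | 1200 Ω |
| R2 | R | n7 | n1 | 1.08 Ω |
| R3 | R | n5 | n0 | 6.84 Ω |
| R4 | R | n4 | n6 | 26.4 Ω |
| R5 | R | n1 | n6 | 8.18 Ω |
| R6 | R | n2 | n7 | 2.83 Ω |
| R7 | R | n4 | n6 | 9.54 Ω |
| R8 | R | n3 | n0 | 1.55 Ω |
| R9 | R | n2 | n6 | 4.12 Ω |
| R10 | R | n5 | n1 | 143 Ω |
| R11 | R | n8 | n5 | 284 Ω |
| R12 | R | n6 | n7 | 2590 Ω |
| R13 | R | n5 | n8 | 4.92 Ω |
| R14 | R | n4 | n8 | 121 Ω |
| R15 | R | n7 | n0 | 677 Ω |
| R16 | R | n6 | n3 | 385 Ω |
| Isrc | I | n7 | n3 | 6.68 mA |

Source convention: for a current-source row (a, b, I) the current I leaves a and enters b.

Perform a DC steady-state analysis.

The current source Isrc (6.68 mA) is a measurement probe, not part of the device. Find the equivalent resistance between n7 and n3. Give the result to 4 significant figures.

R_eq = 58.50 Ω

Element admittances at DC:
  Y(R1) = 0.0008333 S between n8,n6
  Y(R2) = 0.9259 S between n7,n1
  Y(R3) = 0.1462 S between n5,n0
  Y(R4) = 0.03788 S between n4,n6
  Y(R5) = 0.1222 S between n1,n6
  Y(R6) = 0.3534 S between n2,n7
  Y(R7) = 0.1048 S between n4,n6
  Y(R8) = 0.6452 S between n3,n0
  Y(R9) = 0.2427 S between n2,n6
  Y(R10) = 0.006993 S between n5,n1
  Y(R11) = 0.003521 S between n8,n5
  Y(R12) = 0.0003861 S between n6,n7
  Y(R13) = 0.2033 S between n5,n8
  Y(R14) = 0.008264 S between n4,n8
  Y(R15) = 0.001477 S between n7,n0
  Y(R16) = 0.002597 S between n6,n3
  Isrc: injects 0.00668 A into n3 (from n7)
Assemble and solve the 8×8 MNA system:
  V(n1)=-0.3778  V(n2)=-0.3755  V(n3)=0.008845  V(n4)=-0.3487  V(n5)=-0.03517  V(n6)=-0.3661  V(n7)=-0.3819  V(n8)=-0.04845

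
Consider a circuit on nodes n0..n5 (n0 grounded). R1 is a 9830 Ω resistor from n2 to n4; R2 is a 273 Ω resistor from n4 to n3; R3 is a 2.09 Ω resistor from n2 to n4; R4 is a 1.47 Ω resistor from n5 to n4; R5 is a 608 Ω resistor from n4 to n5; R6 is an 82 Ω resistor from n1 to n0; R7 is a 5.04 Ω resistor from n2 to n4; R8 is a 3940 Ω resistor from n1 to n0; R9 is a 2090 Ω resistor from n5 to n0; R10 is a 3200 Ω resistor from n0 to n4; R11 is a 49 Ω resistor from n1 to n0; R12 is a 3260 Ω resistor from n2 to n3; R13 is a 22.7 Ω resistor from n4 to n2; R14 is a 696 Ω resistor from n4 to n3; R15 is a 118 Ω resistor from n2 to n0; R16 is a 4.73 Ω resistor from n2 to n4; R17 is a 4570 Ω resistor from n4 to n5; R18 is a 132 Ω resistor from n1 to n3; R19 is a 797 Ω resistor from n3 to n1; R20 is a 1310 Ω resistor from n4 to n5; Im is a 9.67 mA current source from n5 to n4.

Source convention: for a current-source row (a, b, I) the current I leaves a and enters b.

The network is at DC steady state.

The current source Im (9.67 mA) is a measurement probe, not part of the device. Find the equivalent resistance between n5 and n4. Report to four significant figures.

Apply KCL at each of the 5 non-ground nodes and solve the resulting linear system.
Node n1: branches {R6, R8, R11, R18, R19} → V_1 = 5.125e-05
Node n2: branches {R1, R3, R7, R12, R13, R15, R16} → V_2 = 0.0005486
Node n3: branches {R2, R12, R14, R18, R19} → V_3 = 0.0002419
Node n4: branches {R1, R2, R3, R4, R5, R7, R10, R13, R14, R16, R17, R20, Im} → V_4 = 0.0005537
Node n5: branches {R4, R5, R9, R17, R20, Im} → V_5 = -0.01360

R_eq = 1.463 Ω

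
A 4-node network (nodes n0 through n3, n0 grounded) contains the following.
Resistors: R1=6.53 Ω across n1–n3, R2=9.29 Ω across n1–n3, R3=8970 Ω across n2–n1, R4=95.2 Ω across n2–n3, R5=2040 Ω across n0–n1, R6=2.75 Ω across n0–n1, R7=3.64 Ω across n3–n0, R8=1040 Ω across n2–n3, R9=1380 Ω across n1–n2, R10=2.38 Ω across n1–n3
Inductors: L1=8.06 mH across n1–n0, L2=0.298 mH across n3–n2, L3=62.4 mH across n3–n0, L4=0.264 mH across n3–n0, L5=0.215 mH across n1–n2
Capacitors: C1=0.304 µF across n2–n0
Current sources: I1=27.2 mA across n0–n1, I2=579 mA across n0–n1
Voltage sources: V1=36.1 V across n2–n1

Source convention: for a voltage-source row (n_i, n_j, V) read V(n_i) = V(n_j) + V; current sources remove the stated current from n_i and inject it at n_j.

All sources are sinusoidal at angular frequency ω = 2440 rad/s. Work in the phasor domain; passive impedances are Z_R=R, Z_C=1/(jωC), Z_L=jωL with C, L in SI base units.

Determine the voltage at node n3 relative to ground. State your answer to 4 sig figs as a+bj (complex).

Apply KCL at each of the 3 non-ground nodes and solve the resulting linear system.
Node n1: branches {R1, L1, R2, R3, I1, R5, R6, I2, R9, R10, L5, V1} → V_1 = -17.36+18.42j
Node n2: branches {C1, R3, R4, L2, R8, R9, L5, V1} → V_2 = 18.74+18.42j
Node n3: branches {R1, R2, R4, L2, L3, R7, R8, R10, L4} → V_3 = 5.390+2.903j
Source currents: i(V1)=-21.52+86.98j

5.390+2.903j V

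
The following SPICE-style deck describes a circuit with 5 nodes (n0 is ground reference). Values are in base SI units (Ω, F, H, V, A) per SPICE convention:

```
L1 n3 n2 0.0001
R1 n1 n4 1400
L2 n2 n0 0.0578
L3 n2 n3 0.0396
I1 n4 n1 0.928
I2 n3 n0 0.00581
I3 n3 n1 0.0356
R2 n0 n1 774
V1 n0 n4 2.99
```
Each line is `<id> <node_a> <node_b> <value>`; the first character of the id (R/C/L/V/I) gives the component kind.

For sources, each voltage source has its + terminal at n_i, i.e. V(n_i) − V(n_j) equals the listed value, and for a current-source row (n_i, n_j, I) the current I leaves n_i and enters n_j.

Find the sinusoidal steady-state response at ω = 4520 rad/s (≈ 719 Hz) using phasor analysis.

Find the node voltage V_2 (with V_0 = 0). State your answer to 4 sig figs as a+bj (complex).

Element admittances at ω=4520 rad/s:
  Y(L1) = 0.000-2.212j S between n3,n2
  Y(R1) = 0.0007143+0.000j S between n1,n4
  Y(L2) = 0.000-0.003828j S between n2,n0
  Y(L3) = 0.000-0.005587j S between n2,n3
  I1: injects 0.928 A into n1 (from n4)
  I2: injects 0.00581 A into n0 (from n3)
  I3: injects 0.0356 A into n1 (from n3)
  Y(R2) = 0.001292+0.000j S between n0,n1
  V1: constraint V(n0)−V(n4) = 2.99
Assemble and solve the 5×5 MNA system:
  V(n1)=479.2+0.000j  V(n2)=0.000-10.82j  V(n3)=0.000-10.84j  V(n4)=-2.990+0.000j
  i(V1)=0.5836+0.000j

0.000-10.82j V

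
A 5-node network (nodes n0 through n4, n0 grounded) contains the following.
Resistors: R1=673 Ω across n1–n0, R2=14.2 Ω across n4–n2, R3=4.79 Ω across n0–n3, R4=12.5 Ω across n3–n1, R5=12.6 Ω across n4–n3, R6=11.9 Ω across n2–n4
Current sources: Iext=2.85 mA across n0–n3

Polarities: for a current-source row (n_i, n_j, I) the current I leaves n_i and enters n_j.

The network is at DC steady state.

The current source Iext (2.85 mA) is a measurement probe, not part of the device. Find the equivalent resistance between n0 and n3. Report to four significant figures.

R_eq = 4.757 Ω

Apply KCL at each of the 4 non-ground nodes and solve the resulting linear system.
Node n1: branches {R1, R4} → V_1 = 0.01331
Node n2: branches {R2, R6} → V_2 = 0.01356
Node n3: branches {R3, R4, R5, Iext} → V_3 = 0.01356
Node n4: branches {R2, R5, R6} → V_4 = 0.01356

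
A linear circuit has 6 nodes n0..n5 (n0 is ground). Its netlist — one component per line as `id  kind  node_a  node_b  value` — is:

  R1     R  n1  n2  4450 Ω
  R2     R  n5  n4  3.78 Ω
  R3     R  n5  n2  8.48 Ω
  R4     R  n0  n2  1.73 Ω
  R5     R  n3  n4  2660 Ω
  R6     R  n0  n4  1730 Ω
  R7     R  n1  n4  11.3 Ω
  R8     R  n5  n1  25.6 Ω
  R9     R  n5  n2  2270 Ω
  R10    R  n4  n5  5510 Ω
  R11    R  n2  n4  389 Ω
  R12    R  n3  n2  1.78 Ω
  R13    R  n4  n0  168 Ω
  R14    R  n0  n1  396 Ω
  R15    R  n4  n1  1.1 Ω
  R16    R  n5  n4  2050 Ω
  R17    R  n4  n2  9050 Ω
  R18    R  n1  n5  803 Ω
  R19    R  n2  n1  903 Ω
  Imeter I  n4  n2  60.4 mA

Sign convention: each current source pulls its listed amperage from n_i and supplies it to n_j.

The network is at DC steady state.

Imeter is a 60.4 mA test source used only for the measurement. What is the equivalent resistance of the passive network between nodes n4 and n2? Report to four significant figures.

Apply KCL at each of the 5 non-ground nodes and solve the resulting linear system.
Node n1: branches {R1, R7, R8, R14, R15, R18, R19} → V_1 = -0.5955
Node n2: branches {R1, R3, R4, R9, R11, R12, R17, R19, Imeter} → V_2 = 0.009430
Node n3: branches {R5, R12} → V_3 = 0.009019
Node n4: branches {R2, R5, R6, R7, R10, R11, R13, R15, R16, R17, Imeter} → V_4 = -0.6044
Node n5: branches {R2, R3, R8, R9, R10, R16, R18} → V_5 = -0.4321

R_eq = 10.16 Ω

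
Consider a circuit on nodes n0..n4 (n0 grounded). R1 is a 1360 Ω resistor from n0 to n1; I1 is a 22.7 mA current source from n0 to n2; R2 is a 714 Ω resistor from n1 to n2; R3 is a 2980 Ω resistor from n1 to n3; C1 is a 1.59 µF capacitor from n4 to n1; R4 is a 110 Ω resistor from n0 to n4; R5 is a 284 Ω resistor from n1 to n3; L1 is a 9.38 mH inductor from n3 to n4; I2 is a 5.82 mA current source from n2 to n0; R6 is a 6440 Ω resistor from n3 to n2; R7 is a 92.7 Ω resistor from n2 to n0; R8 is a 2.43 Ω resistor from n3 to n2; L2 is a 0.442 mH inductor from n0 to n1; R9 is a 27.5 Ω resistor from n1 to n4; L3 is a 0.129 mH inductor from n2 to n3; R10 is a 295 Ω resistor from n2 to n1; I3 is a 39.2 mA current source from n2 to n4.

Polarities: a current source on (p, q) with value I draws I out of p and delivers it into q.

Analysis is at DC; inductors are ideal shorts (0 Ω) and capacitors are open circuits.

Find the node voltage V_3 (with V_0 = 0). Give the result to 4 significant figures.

Element admittances at DC:
  Y(R1) = 0.0007353 S between n0,n1
  I1: injects 0.0227 A into n2 (from n0)
  Y(R2) = 0.001401 S between n1,n2
  Y(R3) = 0.0003356 S between n1,n3
  Y(C1) = 0.000 S between n4,n1
  Y(R4) = 0.009091 S between n0,n4
  Y(R5) = 0.003521 S between n1,n3
  L1: short n3↔n4 (DC inductor)
  I2: injects 0.00582 A into n0 (from n2)
  Y(R6) = 0.0001553 S between n3,n2
  Y(R7) = 0.01079 S between n2,n0
  Y(R8) = 0.4115 S between n3,n2
  L2: short n0↔n1 (DC inductor)
  Y(R9) = 0.03636 S between n1,n4
  L3: short n2↔n3 (DC inductor)
  Y(R10) = 0.003390 S between n2,n1
  I3: injects 0.0392 A into n4 (from n2)
Assemble and solve the 7×7 MNA system:
  V(n1)=0.000  V(n2)=0.2601  V(n3)=0.2601  V(n4)=0.2601
  i(L1)=-0.02738  i(L2)=-0.01171  i(L3)=-0.02637

0.2601 V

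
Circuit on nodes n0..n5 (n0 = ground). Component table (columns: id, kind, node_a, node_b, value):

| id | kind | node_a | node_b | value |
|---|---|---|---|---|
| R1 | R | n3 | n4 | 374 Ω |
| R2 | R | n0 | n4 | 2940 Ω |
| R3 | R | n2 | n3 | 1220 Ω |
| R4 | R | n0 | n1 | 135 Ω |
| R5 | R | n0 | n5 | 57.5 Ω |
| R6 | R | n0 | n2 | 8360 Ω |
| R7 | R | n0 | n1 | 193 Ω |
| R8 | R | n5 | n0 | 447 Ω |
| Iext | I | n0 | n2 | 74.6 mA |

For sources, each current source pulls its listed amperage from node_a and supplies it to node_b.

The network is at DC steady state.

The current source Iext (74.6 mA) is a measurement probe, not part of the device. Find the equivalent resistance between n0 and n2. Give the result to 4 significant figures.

Apply KCL at each of the 5 non-ground nodes and solve the resulting linear system.
Node n1: branches {R4, R7} → V_1 = 0.000
Node n2: branches {R3, R6, Iext} → V_2 = 219.3
Node n3: branches {R1, R3} → V_3 = 160.3
Node n4: branches {R1, R2} → V_4 = 142.2
Node n5: branches {R5, R8} → V_5 = 0.000

R_eq = 2940. Ω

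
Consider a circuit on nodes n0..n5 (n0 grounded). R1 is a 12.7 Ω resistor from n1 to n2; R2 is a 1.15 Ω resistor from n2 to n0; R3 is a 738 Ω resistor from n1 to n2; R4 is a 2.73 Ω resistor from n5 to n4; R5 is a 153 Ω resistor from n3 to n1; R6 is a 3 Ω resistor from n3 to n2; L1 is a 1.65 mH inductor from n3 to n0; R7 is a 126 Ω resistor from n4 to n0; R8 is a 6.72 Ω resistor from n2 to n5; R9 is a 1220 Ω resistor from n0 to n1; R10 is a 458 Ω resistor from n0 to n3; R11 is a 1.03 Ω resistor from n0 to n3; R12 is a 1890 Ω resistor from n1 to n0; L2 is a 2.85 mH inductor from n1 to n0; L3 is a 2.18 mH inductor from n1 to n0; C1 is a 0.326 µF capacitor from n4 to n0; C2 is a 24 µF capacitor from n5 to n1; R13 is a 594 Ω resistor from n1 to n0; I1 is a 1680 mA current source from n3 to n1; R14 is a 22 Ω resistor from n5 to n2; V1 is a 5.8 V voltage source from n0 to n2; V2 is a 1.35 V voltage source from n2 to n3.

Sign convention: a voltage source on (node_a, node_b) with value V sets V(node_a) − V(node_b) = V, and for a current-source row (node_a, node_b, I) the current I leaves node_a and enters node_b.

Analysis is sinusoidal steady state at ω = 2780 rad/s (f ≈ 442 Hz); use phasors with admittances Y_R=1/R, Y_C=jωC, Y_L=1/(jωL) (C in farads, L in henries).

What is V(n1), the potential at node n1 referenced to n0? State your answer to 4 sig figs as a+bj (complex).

Apply KCL at each of the 5 non-ground nodes and solve the resulting linear system.
Node n1: branches {R1, R3, R5, R9, R12, L2, L3, C2, R13, I1} → V_1 = 2.951+3.174j
Node n2: branches {R1, R2, R3, R6, R8, R14, V1, V2} → V_2 = -5.800+0.000j
Node n3: branches {R5, R6, L1, R10, R11, I1, V2} → V_3 = -7.150+0.000j
Node n4: branches {R4, R7, C1} → V_4 = -5.538+2.822j
Node n5: branches {R4, R8, C2, R14} → V_5 = -5.665+2.870j
Source currents: i(V1)=-11.11+0.7263j, i(V2)=-5.793+1.538j

2.951+3.174j V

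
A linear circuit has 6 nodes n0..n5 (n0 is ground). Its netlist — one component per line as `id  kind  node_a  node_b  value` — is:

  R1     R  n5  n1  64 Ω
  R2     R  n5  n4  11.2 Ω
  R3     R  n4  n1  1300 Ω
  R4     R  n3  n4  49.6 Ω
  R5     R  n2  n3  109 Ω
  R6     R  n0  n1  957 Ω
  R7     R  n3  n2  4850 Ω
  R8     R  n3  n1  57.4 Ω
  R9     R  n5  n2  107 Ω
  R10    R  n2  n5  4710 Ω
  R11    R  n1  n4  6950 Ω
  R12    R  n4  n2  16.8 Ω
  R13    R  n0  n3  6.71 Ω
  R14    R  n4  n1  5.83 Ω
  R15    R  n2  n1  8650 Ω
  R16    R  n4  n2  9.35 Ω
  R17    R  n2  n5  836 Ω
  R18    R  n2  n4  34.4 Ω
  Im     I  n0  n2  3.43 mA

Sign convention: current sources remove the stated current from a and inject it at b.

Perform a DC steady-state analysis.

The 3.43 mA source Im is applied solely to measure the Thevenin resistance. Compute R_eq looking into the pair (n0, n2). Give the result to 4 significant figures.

MNA unknowns: 5 node voltages V₁..V_5
R1: Y=0.01562 on G[5,1]
R2: Y=0.08929 on G[5,4]
R3: Y=0.0007692 on G[4,1]
R4: Y=0.02016 on G[3,4]
R5: Y=0.009174 on G[2,3]
R6: Y=0.001045 on G[0,1]
R7: Y=0.0002062 on G[3,2]
R8: Y=0.01742 on G[3,1]
R9: Y=0.009346 on G[5,2]
R10: Y=0.0002123 on G[2,5]
R11: Y=0.0001439 on G[1,4]
R12: Y=0.05952 on G[4,2]
R13: Y=0.1490 on G[0,3]
R14: Y=0.1715 on G[4,1]
R15: Y=0.0001156 on G[2,1]
R16: Y=0.1070 on G[4,2]
R17: Y=0.001196 on G[2,5]
R18: Y=0.02907 on G[2,4]
Im: z[0]−=0.00343, z[2]+=0.00343
solve → V1=0.08691, V2=0.1062, V3=0.02241, V4=0.09333, V5=0.09365

R_eq = 30.95 Ω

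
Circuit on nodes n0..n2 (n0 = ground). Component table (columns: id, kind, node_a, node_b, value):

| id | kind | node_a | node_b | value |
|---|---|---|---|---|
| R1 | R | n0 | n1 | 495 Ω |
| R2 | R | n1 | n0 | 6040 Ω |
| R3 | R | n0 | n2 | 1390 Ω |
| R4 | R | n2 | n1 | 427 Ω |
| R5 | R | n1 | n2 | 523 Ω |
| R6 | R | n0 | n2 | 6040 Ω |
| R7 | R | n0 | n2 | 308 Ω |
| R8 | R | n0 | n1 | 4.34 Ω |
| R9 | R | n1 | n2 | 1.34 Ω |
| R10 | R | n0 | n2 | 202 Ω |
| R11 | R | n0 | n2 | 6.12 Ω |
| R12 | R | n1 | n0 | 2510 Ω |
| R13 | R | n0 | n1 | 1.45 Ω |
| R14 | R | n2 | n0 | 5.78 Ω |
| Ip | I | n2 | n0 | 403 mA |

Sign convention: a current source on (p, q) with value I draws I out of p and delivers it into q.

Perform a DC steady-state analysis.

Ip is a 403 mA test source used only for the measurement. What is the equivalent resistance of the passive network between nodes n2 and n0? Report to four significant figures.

MNA unknowns: 2 node voltages V₁..V_2
R1: Y=0.002020 on G[0,1]
R2: Y=0.0001656 on G[1,0]
R3: Y=0.0007194 on G[0,2]
R4: Y=0.002342 on G[2,1]
R5: Y=0.001912 on G[1,2]
R6: Y=0.0001656 on G[0,2]
R7: Y=0.003247 on G[0,2]
R8: Y=0.2304 on G[0,1]
R9: Y=0.7463 on G[1,2]
R10: Y=0.004950 on G[0,2]
R11: Y=0.1634 on G[0,2]
R12: Y=0.0003984 on G[1,0]
R13: Y=0.6897 on G[0,1]
R14: Y=0.1730 on G[2,0]
Ip: z[2]−=0.403, z[0]+=0.403
solve → V1=-0.2381, V2=-0.5307

R_eq = 1.317 Ω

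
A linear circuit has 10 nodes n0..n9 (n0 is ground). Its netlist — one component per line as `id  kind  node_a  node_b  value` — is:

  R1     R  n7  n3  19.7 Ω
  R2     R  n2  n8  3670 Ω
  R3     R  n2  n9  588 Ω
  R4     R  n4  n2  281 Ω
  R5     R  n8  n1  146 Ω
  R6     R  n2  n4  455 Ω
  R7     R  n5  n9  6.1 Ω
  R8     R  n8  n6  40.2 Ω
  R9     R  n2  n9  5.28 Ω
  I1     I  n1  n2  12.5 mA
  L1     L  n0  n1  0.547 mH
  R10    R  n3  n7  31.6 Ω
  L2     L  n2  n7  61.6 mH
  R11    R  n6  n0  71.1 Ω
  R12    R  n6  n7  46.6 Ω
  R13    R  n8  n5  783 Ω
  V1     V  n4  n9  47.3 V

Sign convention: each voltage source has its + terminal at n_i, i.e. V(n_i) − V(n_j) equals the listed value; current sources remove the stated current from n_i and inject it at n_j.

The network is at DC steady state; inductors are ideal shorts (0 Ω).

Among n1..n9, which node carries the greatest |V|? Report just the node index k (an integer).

Apply KCL at each of the 9 non-ground nodes and solve the resulting linear system.
Node n1: branches {R5, I1, L1} → V_1 = 0.000
Node n2: branches {R2, R3, R4, R6, R9, I1, L2} → V_2 = 1.258
Node n3: branches {R1, R10} → V_3 = 1.258
Node n4: branches {R4, R6, V1} → V_4 = 47.18
Node n5: branches {R7, R13} → V_5 = -0.1161
Node n6: branches {R8, R11, R12} → V_6 = 0.6495
Node n7: branches {R1, R10, L2, R12} → V_7 = 1.258
Node n8: branches {R2, R5, R8, R13} → V_8 = 0.4914
Node n9: branches {R3, R7, R9, V1} → V_9 = -0.1209
Source currents: i(L1)=0.009134, i(L2)=0.01307, i(V1)=-0.2643

4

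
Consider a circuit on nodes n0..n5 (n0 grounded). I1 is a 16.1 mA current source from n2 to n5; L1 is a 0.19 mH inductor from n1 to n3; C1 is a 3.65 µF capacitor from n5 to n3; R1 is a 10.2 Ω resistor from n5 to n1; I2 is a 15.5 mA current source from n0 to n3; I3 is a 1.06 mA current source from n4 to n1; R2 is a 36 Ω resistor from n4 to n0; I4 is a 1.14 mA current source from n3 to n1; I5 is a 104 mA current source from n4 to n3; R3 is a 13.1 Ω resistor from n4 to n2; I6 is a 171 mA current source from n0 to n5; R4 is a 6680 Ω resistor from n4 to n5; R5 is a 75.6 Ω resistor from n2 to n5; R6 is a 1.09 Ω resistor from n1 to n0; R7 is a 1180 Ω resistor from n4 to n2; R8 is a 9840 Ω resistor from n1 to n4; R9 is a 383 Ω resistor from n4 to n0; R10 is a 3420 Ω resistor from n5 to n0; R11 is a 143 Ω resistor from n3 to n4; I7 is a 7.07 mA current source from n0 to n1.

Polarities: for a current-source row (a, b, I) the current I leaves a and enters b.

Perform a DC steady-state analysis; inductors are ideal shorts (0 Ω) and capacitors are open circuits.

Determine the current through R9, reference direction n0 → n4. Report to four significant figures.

Apply KCL at each of the 5 non-ground nodes and solve the resulting linear system.
Node n1: branches {L1, R1, I3, I4, R6, R8, I7} → V_1 = 0.2762
Node n2: branches {I1, R3, R5, R7} → V_2 = -1.621
Node n3: branches {L1, C1, I2, I4, I5, R11} → V_3 = 0.2762
Node n4: branches {I3, R2, I5, R3, R4, R7, R8, R9, R11} → V_4 = -1.985
Node n5: branches {I1, C1, R1, I6, R4, R5, R10} → V_5 = 1.723
Source currents: i(L1)=-0.1025

0.005184 A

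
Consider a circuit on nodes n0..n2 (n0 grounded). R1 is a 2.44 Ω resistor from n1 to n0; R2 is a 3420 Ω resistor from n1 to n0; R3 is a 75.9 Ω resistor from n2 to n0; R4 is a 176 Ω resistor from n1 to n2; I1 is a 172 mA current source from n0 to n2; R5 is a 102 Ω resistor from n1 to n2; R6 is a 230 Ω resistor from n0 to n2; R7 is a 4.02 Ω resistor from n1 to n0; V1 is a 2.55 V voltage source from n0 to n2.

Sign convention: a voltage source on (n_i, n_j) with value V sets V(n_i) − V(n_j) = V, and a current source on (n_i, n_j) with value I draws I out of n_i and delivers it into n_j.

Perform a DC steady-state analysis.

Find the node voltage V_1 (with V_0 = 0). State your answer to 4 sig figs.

Element admittances at DC:
  Y(R1) = 0.4098 S between n1,n0
  Y(R2) = 0.0002924 S between n1,n0
  Y(R3) = 0.01318 S between n2,n0
  Y(R4) = 0.005682 S between n1,n2
  I1: injects 0.172 A into n2 (from n0)
  Y(R5) = 0.009804 S between n1,n2
  Y(R6) = 0.004348 S between n0,n2
  Y(R7) = 0.2488 S between n1,n0
  V1: constraint V(n0)−V(n2) = 2.55
Assemble and solve the 3×3 MNA system:
  V(n1)=-0.05856  V(n2)=-2.550
  i(V1)=-0.2553

-0.05856 V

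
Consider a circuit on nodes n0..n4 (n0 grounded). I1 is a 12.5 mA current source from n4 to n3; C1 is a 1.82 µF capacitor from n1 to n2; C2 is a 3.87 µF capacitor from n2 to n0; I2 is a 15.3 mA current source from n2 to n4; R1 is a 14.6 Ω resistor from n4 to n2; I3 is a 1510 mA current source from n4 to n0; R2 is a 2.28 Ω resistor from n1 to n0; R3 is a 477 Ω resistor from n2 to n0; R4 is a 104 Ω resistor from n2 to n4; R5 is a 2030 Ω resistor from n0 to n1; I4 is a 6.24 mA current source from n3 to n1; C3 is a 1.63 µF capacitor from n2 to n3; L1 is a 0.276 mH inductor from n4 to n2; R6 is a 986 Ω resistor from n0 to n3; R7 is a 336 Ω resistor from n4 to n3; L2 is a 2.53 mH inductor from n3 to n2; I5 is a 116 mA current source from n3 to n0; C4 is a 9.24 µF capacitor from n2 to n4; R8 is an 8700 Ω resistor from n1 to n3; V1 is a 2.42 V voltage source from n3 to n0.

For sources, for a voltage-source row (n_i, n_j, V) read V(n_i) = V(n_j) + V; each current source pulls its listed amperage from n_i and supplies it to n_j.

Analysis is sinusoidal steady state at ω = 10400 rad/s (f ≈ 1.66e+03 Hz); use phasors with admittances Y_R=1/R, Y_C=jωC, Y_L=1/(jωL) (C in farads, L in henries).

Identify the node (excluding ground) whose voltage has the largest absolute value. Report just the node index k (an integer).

2

Element admittances at ω=10400 rad/s:
  I1: injects 0.0125 A into n3 (from n4)
  Y(C1) = 0.000+0.01893j S between n1,n2
  Y(C2) = 0.000+0.04025j S between n2,n0
  I2: injects 0.0153 A into n4 (from n2)
  Y(R1) = 0.06849+0.000j S between n4,n2
  I3: injects 1.51 A into n0 (from n4)
  Y(R2) = 0.4386+0.000j S between n1,n0
  Y(R3) = 0.002096+0.000j S between n2,n0
  Y(R4) = 0.009615+0.000j S between n2,n4
  Y(R5) = 0.0004926+0.000j S between n0,n1
  I4: injects 0.00624 A into n1 (from n3)
  Y(C3) = 0.000+0.01695j S between n2,n3
  Y(L1) = 0.000-0.3484j S between n4,n2
  Y(R6) = 0.001014+0.000j S between n0,n3
  Y(R7) = 0.002976+0.000j S between n4,n3
  Y(L2) = 0.000-0.03801j S between n3,n2
  I5: injects 0.116 A into n0 (from n3)
  Y(C4) = 0.000+0.09610j S between n2,n4
  Y(R8) = 0.0001149+0.000j S between n1,n3
  V1: constraint V(n3)−V(n0) = 2.42
Assemble and solve the 5×5 MNA system:
  V(n1)=-1.659-0.2247j  V(n2)=-6.874+38.62j  V(n3)=2.420+0.000j  V(n4)=-8.169+33.17j
  i(V1)=0.6689+0.2944j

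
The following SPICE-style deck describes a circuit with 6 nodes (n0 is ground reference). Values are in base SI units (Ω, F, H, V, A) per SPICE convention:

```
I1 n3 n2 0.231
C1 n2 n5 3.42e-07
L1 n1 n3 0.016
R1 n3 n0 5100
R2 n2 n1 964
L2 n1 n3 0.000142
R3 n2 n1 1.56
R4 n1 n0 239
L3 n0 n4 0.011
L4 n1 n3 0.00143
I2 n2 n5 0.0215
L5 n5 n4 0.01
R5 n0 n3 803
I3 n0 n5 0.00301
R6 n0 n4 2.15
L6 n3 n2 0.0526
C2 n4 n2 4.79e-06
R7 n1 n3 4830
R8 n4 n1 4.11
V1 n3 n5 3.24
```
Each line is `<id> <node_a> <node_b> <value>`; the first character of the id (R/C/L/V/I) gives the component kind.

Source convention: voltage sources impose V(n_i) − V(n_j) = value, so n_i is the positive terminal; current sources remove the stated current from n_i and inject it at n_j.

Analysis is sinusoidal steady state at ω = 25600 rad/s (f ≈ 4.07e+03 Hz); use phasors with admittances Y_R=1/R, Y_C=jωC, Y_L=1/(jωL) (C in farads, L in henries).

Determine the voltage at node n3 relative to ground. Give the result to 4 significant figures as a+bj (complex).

-0.1455-0.8252j V

Apply KCL at each of the 5 non-ground nodes and solve the resulting linear system.
Node n1: branches {L1, R2, L2, R3, R4, L4, R7, R8} → V_1 = -0.08235-0.1435j
Node n2: branches {I1, C1, R2, R3, I2, L6, C2} → V_2 = 0.2067-0.2301j
Node n3: branches {I1, L1, R1, L2, L4, R5, L6, R7, V1} → V_3 = -0.1455-0.8252j
Node n4: branches {L3, L5, R6, C2, R8} → V_4 = 0.007634+0.003907j
Node n5: branches {C1, I2, L5, I3, V1} → V_5 = -3.386-0.8252j
Source currents: i(V1)=-0.02254-0.01820j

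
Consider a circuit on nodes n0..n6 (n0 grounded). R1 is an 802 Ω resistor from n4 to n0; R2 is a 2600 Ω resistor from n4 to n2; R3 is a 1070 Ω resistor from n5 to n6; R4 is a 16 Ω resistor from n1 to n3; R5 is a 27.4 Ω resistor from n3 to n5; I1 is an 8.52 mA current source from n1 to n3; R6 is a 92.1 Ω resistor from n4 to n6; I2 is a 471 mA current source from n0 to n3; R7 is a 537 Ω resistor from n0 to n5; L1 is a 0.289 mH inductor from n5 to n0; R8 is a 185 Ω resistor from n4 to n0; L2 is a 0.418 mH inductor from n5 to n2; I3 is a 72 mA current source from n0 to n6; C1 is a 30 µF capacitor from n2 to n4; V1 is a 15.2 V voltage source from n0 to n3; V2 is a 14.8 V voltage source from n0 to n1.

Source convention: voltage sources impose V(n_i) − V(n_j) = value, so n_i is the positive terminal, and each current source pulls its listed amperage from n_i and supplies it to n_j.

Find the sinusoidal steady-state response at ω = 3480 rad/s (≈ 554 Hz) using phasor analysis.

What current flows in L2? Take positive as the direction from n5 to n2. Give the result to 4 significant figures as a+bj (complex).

-0.06600-0.007251j A

MNA unknowns: 6 node voltages V₁..V_6 plus 2 source currents (V1, V2)
R1: Y=0.001247+0.000j on G[4,0]
R2: Y=0.0003846+0.000j on G[4,2]
R3: Y=0.0009346+0.000j on G[5,6]
R4: Y=0.06250+0.000j on G[1,3]
R5: Y=0.03650+0.000j on G[3,5]
I1: z[1]−=0.00852, z[3]+=0.00852
R6: Y=0.01086+0.000j on G[4,6]
I2: z[0]−=0.471, z[3]+=0.471
R7: Y=0.001862+0.000j on G[0,5]
L1: Y=0.000-0.9943j on G[5,0]
R8: Y=0.005405+0.000j on G[4,0]
L2: Y=0.000-0.6875j on G[5,2]
I3: z[0]−=0.072, z[6]+=0.072
C1: Y=0.000+0.1044j on G[2,4]
V1: row V0−V3=15.2, i_V1 at 0,3
V2: row V0−V1=14.8, i_V2 at 0,1
solve → V1=-14.80+0.000j, V2=-0.03608-0.3887j, V3=-15.20+0.000j, V4=0.03571-1.021j, V5=-0.02553-0.4848j, V6=6.137-0.9782j
aux → i_V1=-1.058+0.01769j, i_V2=0.03352+0.000j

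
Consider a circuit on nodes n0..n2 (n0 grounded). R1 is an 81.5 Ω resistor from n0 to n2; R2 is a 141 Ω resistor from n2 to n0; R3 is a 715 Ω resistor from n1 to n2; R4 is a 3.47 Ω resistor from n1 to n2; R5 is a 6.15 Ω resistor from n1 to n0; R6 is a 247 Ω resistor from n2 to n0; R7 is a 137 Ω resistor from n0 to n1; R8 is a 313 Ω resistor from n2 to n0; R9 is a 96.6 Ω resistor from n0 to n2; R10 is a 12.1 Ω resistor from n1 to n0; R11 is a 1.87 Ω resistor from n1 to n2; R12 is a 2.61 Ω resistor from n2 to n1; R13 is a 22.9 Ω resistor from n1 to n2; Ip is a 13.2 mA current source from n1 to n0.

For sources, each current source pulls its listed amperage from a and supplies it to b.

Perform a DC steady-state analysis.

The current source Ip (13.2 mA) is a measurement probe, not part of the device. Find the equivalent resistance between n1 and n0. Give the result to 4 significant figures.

MNA unknowns: 2 node voltages V₁..V_2
R1: Y=0.01227 on G[0,2]
R2: Y=0.007092 on G[2,0]
R3: Y=0.001399 on G[1,2]
R4: Y=0.2882 on G[1,2]
R5: Y=0.1626 on G[1,0]
R6: Y=0.004049 on G[2,0]
R7: Y=0.007299 on G[0,1]
R8: Y=0.003195 on G[2,0]
R9: Y=0.01035 on G[0,2]
R10: Y=0.08264 on G[1,0]
R11: Y=0.5348 on G[1,2]
R12: Y=0.3831 on G[2,1]
R13: Y=0.04367 on G[1,2]
Ip: z[1]−=0.0132, z[0]+=0.0132
solve → V1=-0.04576, V2=-0.04445

R_eq = 3.467 Ω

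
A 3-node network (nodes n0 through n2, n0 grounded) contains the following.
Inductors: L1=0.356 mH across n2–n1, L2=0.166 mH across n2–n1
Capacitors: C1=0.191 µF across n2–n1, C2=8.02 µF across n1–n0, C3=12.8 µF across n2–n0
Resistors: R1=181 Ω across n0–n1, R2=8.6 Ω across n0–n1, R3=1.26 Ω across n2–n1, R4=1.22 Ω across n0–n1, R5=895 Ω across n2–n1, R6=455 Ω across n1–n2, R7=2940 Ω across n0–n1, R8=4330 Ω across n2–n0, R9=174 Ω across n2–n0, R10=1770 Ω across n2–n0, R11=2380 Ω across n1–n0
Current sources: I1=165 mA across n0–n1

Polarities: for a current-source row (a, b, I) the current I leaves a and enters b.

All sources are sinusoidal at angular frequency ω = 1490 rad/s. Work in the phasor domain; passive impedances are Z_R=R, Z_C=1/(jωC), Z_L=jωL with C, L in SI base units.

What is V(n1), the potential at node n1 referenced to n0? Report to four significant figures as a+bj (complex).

Element admittances at ω=1490 rad/s:
  Y(L1) = 0.000-1.885j S between n2,n1
  Y(C1) = 0.000+0.0002846j S between n2,n1
  Y(R1) = 0.005525+0.000j S between n0,n1
  Y(R2) = 0.1163+0.000j S between n0,n1
  Y(R3) = 0.7937+0.000j S between n2,n1
  Y(L2) = 0.000-4.043j S between n2,n1
  Y(R4) = 0.8197+0.000j S between n0,n1
  Y(R5) = 0.001117+0.000j S between n2,n1
  Y(R6) = 0.002198+0.000j S between n1,n2
  Y(R7) = 0.0003401+0.000j S between n0,n1
  Y(R8) = 0.0002309+0.000j S between n2,n0
  Y(R9) = 0.005747+0.000j S between n2,n0
  Y(C2) = 0.000+0.01195j S between n1,n0
  Y(R10) = 0.0005650+0.000j S between n2,n0
  Y(C3) = 0.000+0.01907j S between n2,n0
  Y(R11) = 0.0004202+0.000j S between n1,n0
  I1: injects 0.165 A into n1 (from n0)
Assemble and solve the 2×2 MNA system:
  V(n1)=0.1737-0.005688j  V(n2)=0.1742-0.005969j

0.1737-0.005688j V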